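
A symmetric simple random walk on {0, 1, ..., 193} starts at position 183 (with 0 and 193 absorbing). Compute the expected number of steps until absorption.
E[τ | X_0 = 183] = 1830

Let v_k = E[τ | X_0 = k]. Boundary: v_0 = v_193 = 0. Recurrence: v_k = 1 + (v_{k-1} + v_{k+1})/2 for 1 ≤ k ≤ 192. The particular solution to v_k − (v_{k-1} + v_{k+1})/2 = 1 is v_k = −k^2. Adding homogeneous solution A + B k and matching boundaries gives v_k = k (193 − k). Substituting k = 183: v_183 = 183 · 10 = 1830.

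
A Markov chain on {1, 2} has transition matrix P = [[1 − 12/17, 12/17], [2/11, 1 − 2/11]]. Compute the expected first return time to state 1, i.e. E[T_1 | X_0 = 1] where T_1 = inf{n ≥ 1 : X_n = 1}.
E[T_1 | X_0 = 1] = 1/π_1 = 83/17

For an irreducible recurrent Markov chain with stationary distribution π, E[T_i | X_0 = i] = 1/π_i (Kac's formula). Here π_1 = (2/11)/(12/17 + 2/11) = (2/11)/(166/187) = 17/83, so E[T_1 | X_0 = 1] = 1/π_1 = (12/17 + 2/11)/(2/11) = (166/187)/(2/11) = 83/17.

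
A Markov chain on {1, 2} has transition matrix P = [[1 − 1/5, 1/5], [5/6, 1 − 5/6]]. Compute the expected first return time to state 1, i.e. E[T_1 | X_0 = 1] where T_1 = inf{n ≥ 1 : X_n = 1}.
E[T_1 | X_0 = 1] = 1/π_1 = 31/25

For an irreducible recurrent Markov chain with stationary distribution π, E[T_i | X_0 = i] = 1/π_i (Kac's formula). Here π_1 = (5/6)/(1/5 + 5/6) = (5/6)/(31/30) = 25/31, so E[T_1 | X_0 = 1] = 1/π_1 = (1/5 + 5/6)/(5/6) = (31/30)/(5/6) = 31/25.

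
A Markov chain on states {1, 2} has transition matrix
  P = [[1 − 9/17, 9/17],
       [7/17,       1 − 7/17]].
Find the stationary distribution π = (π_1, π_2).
π_1 = 7/16, π_2 = 9/16

Solve πP = π with π_1 + π_2 = 1. From πP = π: π_1 · (1 − 9/17) + π_2 · 7/17 = π_1 ⇒ π_2 · 7/17 = π_1 · 9/17 ⇒ π_2/π_1 = (9/17)/(7/17) = 9/7. Together with π_1 + π_2 = 1:
  π_1 = (7/17)/(9/17 + 7/17) = (7/17)/(16/17) = 7/16,
  π_2 = (9/17)/(9/17 + 7/17) = (9/17)/(16/17) = 9/16.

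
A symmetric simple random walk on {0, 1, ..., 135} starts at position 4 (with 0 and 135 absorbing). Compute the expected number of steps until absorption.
E[τ | X_0 = 4] = 524

Let v_k = E[τ | X_0 = k]. Boundary: v_0 = v_135 = 0. Recurrence: v_k = 1 + (v_{k-1} + v_{k+1})/2 for 1 ≤ k ≤ 134. The particular solution to v_k − (v_{k-1} + v_{k+1})/2 = 1 is v_k = −k^2. Adding homogeneous solution A + B k and matching boundaries gives v_k = k (135 − k). Substituting k = 4: v_4 = 4 · 131 = 524.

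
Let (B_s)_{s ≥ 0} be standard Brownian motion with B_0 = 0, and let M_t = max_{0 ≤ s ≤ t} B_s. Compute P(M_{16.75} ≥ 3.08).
P(M_{16.75} ≥ 3.08) = 2·P(B_{16.75} ≥ 3.08) = 2(1 − Φ(3.08/√16.75)) ≈ 0.4517

By the reflection principle for Brownian motion, P(M_t ≥ a) = 2 · P(B_t ≥ a) for a ≥ 0. Since B_t ~ N(0, t), P(B_t ≥ 3.08) = 1 − Φ(3.08/√t) = 1 − Φ(3.08/√16.75) = 1 − Φ(0.7526). So
  P(M_{16.75} ≥ 3.08) = 2(1 − Φ(0.7526)) ≈ 0.4517.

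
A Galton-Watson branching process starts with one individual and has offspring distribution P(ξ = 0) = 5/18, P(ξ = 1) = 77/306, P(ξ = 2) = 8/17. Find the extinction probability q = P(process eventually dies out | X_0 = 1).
q = 85/144

The pgf is f(s) = 5/18 + 77/306·s + 8/17·s². The extinction probability q is the smallest fixed point of f in [0, 1]. Setting s = f(s):
  8/17·s² + (77/306 − 1)·s + 5/18 = 0
  8/17·s² − (5/18 + 8/17)·s + 5/18 = 0
which factors as (s − 1)·(8/17·s − 5/18) = 0, giving roots s = 1 and s = (5/18)/(8/17) = 85/144.
Mean offspring μ = 77/306 + 2·8/17 = 365/306 > 1 (supercritical), so q < 1. The extinction probability is the smaller root: q = (5/18)/(8/17) = 85/144.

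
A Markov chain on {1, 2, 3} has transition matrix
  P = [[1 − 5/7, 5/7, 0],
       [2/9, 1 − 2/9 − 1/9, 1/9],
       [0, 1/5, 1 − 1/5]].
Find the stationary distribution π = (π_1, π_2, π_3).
π = (1/6, 15/28, 25/84)

This is a birth-death chain on three states, which satisfies detailed balance: π_1 · P_{12} = π_2 · P_{21} and π_2 · P_{23} = π_3 · P_{32}.
From π_1 · 5/7 = π_2 · 2/9: π_2/π_1 = (5/7)/(2/9) = 45/14.
From π_2 · 1/9 = π_3 · 1/5: π_3/π_2 = (1/9)/(1/5) = 5/9.
Take π_1 proportional to 1; then unnormalized π = (1, 45/14, 25/14). Normalize by dividing by the sum 6:
  π = (1/6, 15/28, 25/84).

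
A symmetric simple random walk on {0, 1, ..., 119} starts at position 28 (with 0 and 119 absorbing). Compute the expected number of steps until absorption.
E[τ | X_0 = 28] = 2548

Let v_k = E[τ | X_0 = k]. Boundary: v_0 = v_119 = 0. Recurrence: v_k = 1 + (v_{k-1} + v_{k+1})/2 for 1 ≤ k ≤ 118. The particular solution to v_k − (v_{k-1} + v_{k+1})/2 = 1 is v_k = −k^2. Adding homogeneous solution A + B k and matching boundaries gives v_k = k (119 − k). Substituting k = 28: v_28 = 28 · 91 = 2548.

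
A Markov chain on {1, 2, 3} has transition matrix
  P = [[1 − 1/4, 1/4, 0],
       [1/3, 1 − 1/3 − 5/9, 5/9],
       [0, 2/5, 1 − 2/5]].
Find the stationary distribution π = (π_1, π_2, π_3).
π = (24/67, 18/67, 25/67)

This is a birth-death chain on three states, which satisfies detailed balance: π_1 · P_{12} = π_2 · P_{21} and π_2 · P_{23} = π_3 · P_{32}.
From π_1 · 1/4 = π_2 · 1/3: π_2/π_1 = (1/4)/(1/3) = 3/4.
From π_2 · 5/9 = π_3 · 2/5: π_3/π_2 = (5/9)/(2/5) = 25/18.
Take π_1 proportional to 1; then unnormalized π = (1, 3/4, 25/24). Normalize by dividing by the sum 67/24:
  π = (24/67, 18/67, 25/67).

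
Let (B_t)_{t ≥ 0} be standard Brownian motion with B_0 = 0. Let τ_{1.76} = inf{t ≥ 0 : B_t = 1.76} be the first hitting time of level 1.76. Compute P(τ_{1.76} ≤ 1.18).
P(τ_{1.76} ≤ 1.18) = 2(1 − Φ(1.76/√1.18)) = 2(1 − Φ(1.6202)) ≈ 0.1052

By the reflection principle for standard BM, P(τ_b ≤ t) = 2 · P(B_t ≥ b). Since B_t ~ N(0, t), P(B_t ≥ 1.76) = 1 − Φ(1.76/√t) = 1 − Φ(1.76/√1.18) = 1 − Φ(1.6202) ≈ 0.05259. Doubling: P(τ_{1.76} ≤ 1.18) ≈ 2 · 0.05259 = 0.10518 ≈ 0.1052.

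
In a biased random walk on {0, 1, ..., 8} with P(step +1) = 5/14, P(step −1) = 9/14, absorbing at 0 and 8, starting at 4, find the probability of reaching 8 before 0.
P(hit 8 before 0) = (1 − (9/5)^4) / (1 − (9/5)^8) = 625/7186

Let u_k denote P(reach 8 before 0 | start at k). Boundary: u_0 = 0, u_8 = 1. Recurrence: u_k = 5/14·u_{k+1} + 9/14·u_{k-1} for 1 ≤ k ≤ 7. Try u_k = A + B·r^k with r = q/p = (9/14)/(5/14) = 9/5. Substitution satisfies the recurrence; boundary conditions give:
  u_k = (1 − r^k) / (1 − r^N) = (1 − (9/5)^4) / (1 − (9/5)^8) = 625/7186.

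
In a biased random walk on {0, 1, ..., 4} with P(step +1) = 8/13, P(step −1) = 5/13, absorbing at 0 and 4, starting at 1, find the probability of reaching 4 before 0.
P(hit 4 before 0) = (1 − (5/8)^1) / (1 − (5/8)^4) = 512/1157

Let u_k denote P(reach 4 before 0 | start at k). Boundary: u_0 = 0, u_4 = 1. Recurrence: u_k = 8/13·u_{k+1} + 5/13·u_{k-1} for 1 ≤ k ≤ 3. Try u_k = A + B·r^k with r = q/p = (5/13)/(8/13) = 5/8. Substitution satisfies the recurrence; boundary conditions give:
  u_k = (1 − r^k) / (1 − r^N) = (1 − (5/8)^1) / (1 − (5/8)^4) = 512/1157.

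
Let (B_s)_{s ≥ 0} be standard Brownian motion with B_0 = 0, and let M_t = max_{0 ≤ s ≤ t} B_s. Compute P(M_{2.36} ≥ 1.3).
P(M_{2.36} ≥ 1.3) = 2·P(B_{2.36} ≥ 1.3) = 2(1 − Φ(1.3/√2.36)) ≈ 0.3974

By the reflection principle for Brownian motion, P(M_t ≥ a) = 2 · P(B_t ≥ a) for a ≥ 0. Since B_t ~ N(0, t), P(B_t ≥ 1.3) = 1 − Φ(1.3/√t) = 1 − Φ(1.3/√2.36) = 1 − Φ(0.8462). So
  P(M_{2.36} ≥ 1.3) = 2(1 − Φ(0.8462)) ≈ 0.3974.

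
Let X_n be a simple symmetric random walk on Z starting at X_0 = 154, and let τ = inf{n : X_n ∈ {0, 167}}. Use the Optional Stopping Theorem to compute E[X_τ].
E[X_τ] = 154

X_n is a martingale and τ is a bounded-mean stopping time (indeed τ is finite a.s. with bounded expectation since the walk is in a bounded region). By the OST, E[X_τ] = E[X_0] = 154. Equivalently: E[X_τ] = 167 · P(hit 167 first) + 0 · P(hit 0 first) = 167 · (154/167) = 154.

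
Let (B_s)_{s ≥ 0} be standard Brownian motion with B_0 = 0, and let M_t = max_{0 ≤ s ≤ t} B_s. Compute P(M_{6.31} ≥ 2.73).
P(M_{6.31} ≥ 2.73) = 2·P(B_{6.31} ≥ 2.73) = 2(1 − Φ(2.73/√6.31)) ≈ 0.2771

By the reflection principle for Brownian motion, P(M_t ≥ a) = 2 · P(B_t ≥ a) for a ≥ 0. Since B_t ~ N(0, t), P(B_t ≥ 2.73) = 1 − Φ(2.73/√t) = 1 − Φ(2.73/√6.31) = 1 − Φ(1.0868). So
  P(M_{6.31} ≥ 2.73) = 2(1 − Φ(1.0868)) ≈ 0.2771.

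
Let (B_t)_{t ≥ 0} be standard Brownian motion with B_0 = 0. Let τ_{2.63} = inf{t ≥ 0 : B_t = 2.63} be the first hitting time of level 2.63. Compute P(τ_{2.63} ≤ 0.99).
P(τ_{2.63} ≤ 0.99) = 2(1 − Φ(2.63/√0.99)) = 2(1 − Φ(2.6432)) ≈ 0.0082

By the reflection principle for standard BM, P(τ_b ≤ t) = 2 · P(B_t ≥ b). Since B_t ~ N(0, t), P(B_t ≥ 2.63) = 1 − Φ(2.63/√t) = 1 − Φ(2.63/√0.99) = 1 − Φ(2.6432) ≈ 0.00411. Doubling: P(τ_{2.63} ≤ 0.99) ≈ 2 · 0.00411 = 0.00822 ≈ 0.0082.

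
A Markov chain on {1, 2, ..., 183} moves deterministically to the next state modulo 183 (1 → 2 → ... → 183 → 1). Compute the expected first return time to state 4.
E[T_4 | X_0 = 4] = 183

The chain cycles deterministically, so starting at state 4 it returns in exactly 183 steps. Equivalently, the stationary distribution is uniform π_j = 1/183 for every state j, so by Kac's formula E[T_4] = 1/π_4 = 183.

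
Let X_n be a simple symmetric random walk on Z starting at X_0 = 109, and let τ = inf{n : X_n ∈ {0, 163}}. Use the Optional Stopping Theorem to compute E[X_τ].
E[X_τ] = 109

X_n is a martingale and τ is a bounded-mean stopping time (indeed τ is finite a.s. with bounded expectation since the walk is in a bounded region). By the OST, E[X_τ] = E[X_0] = 109. Equivalently: E[X_τ] = 163 · P(hit 163 first) + 0 · P(hit 0 first) = 163 · (109/163) = 109.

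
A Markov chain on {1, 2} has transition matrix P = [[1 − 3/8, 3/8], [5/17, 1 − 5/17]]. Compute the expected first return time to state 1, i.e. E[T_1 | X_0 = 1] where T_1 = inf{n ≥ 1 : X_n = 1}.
E[T_1 | X_0 = 1] = 1/π_1 = 91/40

For an irreducible recurrent Markov chain with stationary distribution π, E[T_i | X_0 = i] = 1/π_i (Kac's formula). Here π_1 = (5/17)/(3/8 + 5/17) = (5/17)/(91/136) = 40/91, so E[T_1 | X_0 = 1] = 1/π_1 = (3/8 + 5/17)/(5/17) = (91/136)/(5/17) = 91/40.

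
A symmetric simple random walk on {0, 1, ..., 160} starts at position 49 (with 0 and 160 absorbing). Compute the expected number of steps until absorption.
E[τ | X_0 = 49] = 5439

Let v_k = E[τ | X_0 = k]. Boundary: v_0 = v_160 = 0. Recurrence: v_k = 1 + (v_{k-1} + v_{k+1})/2 for 1 ≤ k ≤ 159. The particular solution to v_k − (v_{k-1} + v_{k+1})/2 = 1 is v_k = −k^2. Adding homogeneous solution A + B k and matching boundaries gives v_k = k (160 − k). Substituting k = 49: v_49 = 49 · 111 = 5439.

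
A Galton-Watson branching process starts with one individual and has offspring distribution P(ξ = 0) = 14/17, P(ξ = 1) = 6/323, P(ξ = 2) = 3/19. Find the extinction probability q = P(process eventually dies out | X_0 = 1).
q = 1

Mean offspring μ = 0·14/17 + 1·6/323 + 2·3/19 = 108/323 ≤ 1. For μ ≤ 1 with offspring not concentrated at 1, the Galton-Watson process goes extinct almost surely, so q = 1.
(Algebraic check: The pgf is f(s) = 14/17 + 6/323·s + 3/19·s². The extinction probability q is the smallest fixed point of f in [0, 1]. Setting s = f(s):
  3/19·s² + (6/323 − 1)·s + 14/17 = 0
  3/19·s² − (14/17 + 3/19)·s + 14/17 = 0
which factors as (s − 1)·(3/19·s − 14/17) = 0, giving roots s = 1 and s = (14/17)/(3/19) = 266/51. Since 266/51 ≥ 1, the smallest root in [0, 1] is s = 1.)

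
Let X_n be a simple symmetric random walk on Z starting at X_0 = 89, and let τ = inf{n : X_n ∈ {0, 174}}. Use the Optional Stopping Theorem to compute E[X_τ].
E[X_τ] = 89

X_n is a martingale and τ is a bounded-mean stopping time (indeed τ is finite a.s. with bounded expectation since the walk is in a bounded region). By the OST, E[X_τ] = E[X_0] = 89. Equivalently: E[X_τ] = 174 · P(hit 174 first) + 0 · P(hit 0 first) = 174 · (89/174) = 89.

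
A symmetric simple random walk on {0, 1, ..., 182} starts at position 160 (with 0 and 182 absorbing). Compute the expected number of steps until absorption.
E[τ | X_0 = 160] = 3520

Let v_k = E[τ | X_0 = k]. Boundary: v_0 = v_182 = 0. Recurrence: v_k = 1 + (v_{k-1} + v_{k+1})/2 for 1 ≤ k ≤ 181. The particular solution to v_k − (v_{k-1} + v_{k+1})/2 = 1 is v_k = −k^2. Adding homogeneous solution A + B k and matching boundaries gives v_k = k (182 − k). Substituting k = 160: v_160 = 160 · 22 = 3520.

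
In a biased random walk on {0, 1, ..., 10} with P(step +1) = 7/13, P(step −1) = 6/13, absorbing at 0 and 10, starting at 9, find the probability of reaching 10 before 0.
P(hit 10 before 0) = (1 − (6/7)^9) / (1 − (6/7)^10) = 211931377/222009073

Let u_k denote P(reach 10 before 0 | start at k). Boundary: u_0 = 0, u_10 = 1. Recurrence: u_k = 7/13·u_{k+1} + 6/13·u_{k-1} for 1 ≤ k ≤ 9. Try u_k = A + B·r^k with r = q/p = (6/13)/(7/13) = 6/7. Substitution satisfies the recurrence; boundary conditions give:
  u_k = (1 − r^k) / (1 − r^N) = (1 − (6/7)^9) / (1 − (6/7)^10) = 211931377/222009073.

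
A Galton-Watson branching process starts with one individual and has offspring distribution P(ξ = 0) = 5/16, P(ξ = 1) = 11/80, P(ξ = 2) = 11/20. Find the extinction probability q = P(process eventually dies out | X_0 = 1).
q = 25/44

The pgf is f(s) = 5/16 + 11/80·s + 11/20·s². The extinction probability q is the smallest fixed point of f in [0, 1]. Setting s = f(s):
  11/20·s² + (11/80 − 1)·s + 5/16 = 0
  11/20·s² − (5/16 + 11/20)·s + 5/16 = 0
which factors as (s − 1)·(11/20·s − 5/16) = 0, giving roots s = 1 and s = (5/16)/(11/20) = 25/44.
Mean offspring μ = 11/80 + 2·11/20 = 99/80 > 1 (supercritical), so q < 1. The extinction probability is the smaller root: q = (5/16)/(11/20) = 25/44.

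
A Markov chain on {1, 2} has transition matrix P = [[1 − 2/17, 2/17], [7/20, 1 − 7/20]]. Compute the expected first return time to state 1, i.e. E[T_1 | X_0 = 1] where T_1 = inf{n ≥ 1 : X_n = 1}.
E[T_1 | X_0 = 1] = 1/π_1 = 159/119

For an irreducible recurrent Markov chain with stationary distribution π, E[T_i | X_0 = i] = 1/π_i (Kac's formula). Here π_1 = (7/20)/(2/17 + 7/20) = (7/20)/(159/340) = 119/159, so E[T_1 | X_0 = 1] = 1/π_1 = (2/17 + 7/20)/(7/20) = (159/340)/(7/20) = 159/119.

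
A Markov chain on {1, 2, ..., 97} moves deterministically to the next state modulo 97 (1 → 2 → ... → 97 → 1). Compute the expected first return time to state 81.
E[T_81 | X_0 = 81] = 97

The chain cycles deterministically, so starting at state 81 it returns in exactly 97 steps. Equivalently, the stationary distribution is uniform π_j = 1/97 for every state j, so by Kac's formula E[T_81] = 1/π_81 = 97.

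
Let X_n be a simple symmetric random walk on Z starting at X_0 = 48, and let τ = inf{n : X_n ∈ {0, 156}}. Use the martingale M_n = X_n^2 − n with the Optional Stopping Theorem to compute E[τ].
E[τ] = 5184

M_n = X_n^2 − n is a martingale (since E[X_{n+1}^2 | F_n] = X_n^2 + 1). By OST (τ has finite mean in a bounded region), E[M_τ] = E[M_0] = X_0^2 − 0 = 48^2 = 2304. Also E[M_τ] = E[X_τ^2] − E[τ]. The walk exits at 0 or 156, with P(hit 156 first) = 48/156, so E[X_τ^2] = 156^2 · 48/156 + 0 = 7488. Thus E[τ] = E[X_τ^2] − E[M_τ] = 7488 − 2304 = 5184 = 48(156 − 48) = 5184.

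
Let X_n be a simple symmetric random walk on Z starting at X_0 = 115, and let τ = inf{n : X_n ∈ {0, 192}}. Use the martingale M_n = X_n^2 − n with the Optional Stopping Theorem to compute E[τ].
E[τ] = 8855

M_n = X_n^2 − n is a martingale (since E[X_{n+1}^2 | F_n] = X_n^2 + 1). By OST (τ has finite mean in a bounded region), E[M_τ] = E[M_0] = X_0^2 − 0 = 115^2 = 13225. Also E[M_τ] = E[X_τ^2] − E[τ]. The walk exits at 0 or 192, with P(hit 192 first) = 115/192, so E[X_τ^2] = 192^2 · 115/192 + 0 = 22080. Thus E[τ] = E[X_τ^2] − E[M_τ] = 22080 − 13225 = 8855 = 115(192 − 115) = 8855.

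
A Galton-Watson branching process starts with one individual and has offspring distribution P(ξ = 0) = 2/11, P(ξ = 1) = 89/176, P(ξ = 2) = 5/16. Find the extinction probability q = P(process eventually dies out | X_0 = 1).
q = 32/55

The pgf is f(s) = 2/11 + 89/176·s + 5/16·s². The extinction probability q is the smallest fixed point of f in [0, 1]. Setting s = f(s):
  5/16·s² + (89/176 − 1)·s + 2/11 = 0
  5/16·s² − (2/11 + 5/16)·s + 2/11 = 0
which factors as (s − 1)·(5/16·s − 2/11) = 0, giving roots s = 1 and s = (2/11)/(5/16) = 32/55.
Mean offspring μ = 89/176 + 2·5/16 = 199/176 > 1 (supercritical), so q < 1. The extinction probability is the smaller root: q = (2/11)/(5/16) = 32/55.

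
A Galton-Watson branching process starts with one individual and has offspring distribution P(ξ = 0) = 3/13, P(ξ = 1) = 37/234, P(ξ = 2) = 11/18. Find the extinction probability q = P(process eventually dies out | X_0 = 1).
q = 54/143

The pgf is f(s) = 3/13 + 37/234·s + 11/18·s². The extinction probability q is the smallest fixed point of f in [0, 1]. Setting s = f(s):
  11/18·s² + (37/234 − 1)·s + 3/13 = 0
  11/18·s² − (3/13 + 11/18)·s + 3/13 = 0
which factors as (s − 1)·(11/18·s − 3/13) = 0, giving roots s = 1 and s = (3/13)/(11/18) = 54/143.
Mean offspring μ = 37/234 + 2·11/18 = 323/234 > 1 (supercritical), so q < 1. The extinction probability is the smaller root: q = (3/13)/(11/18) = 54/143.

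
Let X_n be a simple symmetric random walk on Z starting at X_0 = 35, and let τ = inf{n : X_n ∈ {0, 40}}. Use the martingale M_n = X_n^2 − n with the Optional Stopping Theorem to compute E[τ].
E[τ] = 175

M_n = X_n^2 − n is a martingale (since E[X_{n+1}^2 | F_n] = X_n^2 + 1). By OST (τ has finite mean in a bounded region), E[M_τ] = E[M_0] = X_0^2 − 0 = 35^2 = 1225. Also E[M_τ] = E[X_τ^2] − E[τ]. The walk exits at 0 or 40, with P(hit 40 first) = 35/40, so E[X_τ^2] = 40^2 · 35/40 + 0 = 1400. Thus E[τ] = E[X_τ^2] − E[M_τ] = 1400 − 1225 = 175 = 35(40 − 35) = 175.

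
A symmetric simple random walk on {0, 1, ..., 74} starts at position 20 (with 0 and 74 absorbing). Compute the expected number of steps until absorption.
E[τ | X_0 = 20] = 1080

Let v_k = E[τ | X_0 = k]. Boundary: v_0 = v_74 = 0. Recurrence: v_k = 1 + (v_{k-1} + v_{k+1})/2 for 1 ≤ k ≤ 73. The particular solution to v_k − (v_{k-1} + v_{k+1})/2 = 1 is v_k = −k^2. Adding homogeneous solution A + B k and matching boundaries gives v_k = k (74 − k). Substituting k = 20: v_20 = 20 · 54 = 1080.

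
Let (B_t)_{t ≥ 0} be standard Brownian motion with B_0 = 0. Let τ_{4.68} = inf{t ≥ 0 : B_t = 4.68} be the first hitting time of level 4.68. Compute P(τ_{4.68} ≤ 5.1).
P(τ_{4.68} ≤ 5.1) = 2(1 − Φ(4.68/√5.1)) = 2(1 − Φ(2.0723)) ≈ 0.0382

By the reflection principle for standard BM, P(τ_b ≤ t) = 2 · P(B_t ≥ b). Since B_t ~ N(0, t), P(B_t ≥ 4.68) = 1 − Φ(4.68/√t) = 1 − Φ(4.68/√5.1) = 1 − Φ(2.0723) ≈ 0.01912. Doubling: P(τ_{4.68} ≤ 5.1) ≈ 2 · 0.01912 = 0.03824 ≈ 0.0382.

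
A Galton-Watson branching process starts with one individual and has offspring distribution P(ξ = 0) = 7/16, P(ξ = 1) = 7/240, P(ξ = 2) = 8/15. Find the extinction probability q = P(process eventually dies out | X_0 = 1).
q = 105/128

The pgf is f(s) = 7/16 + 7/240·s + 8/15·s². The extinction probability q is the smallest fixed point of f in [0, 1]. Setting s = f(s):
  8/15·s² + (7/240 − 1)·s + 7/16 = 0
  8/15·s² − (7/16 + 8/15)·s + 7/16 = 0
which factors as (s − 1)·(8/15·s − 7/16) = 0, giving roots s = 1 and s = (7/16)/(8/15) = 105/128.
Mean offspring μ = 7/240 + 2·8/15 = 263/240 > 1 (supercritical), so q < 1. The extinction probability is the smaller root: q = (7/16)/(8/15) = 105/128.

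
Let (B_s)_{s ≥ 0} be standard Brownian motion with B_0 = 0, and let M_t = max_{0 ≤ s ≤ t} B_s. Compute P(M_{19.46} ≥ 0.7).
P(M_{19.46} ≥ 0.7) = 2·P(B_{19.46} ≥ 0.7) = 2(1 − Φ(0.7/√19.46)) ≈ 0.8739

By the reflection principle for Brownian motion, P(M_t ≥ a) = 2 · P(B_t ≥ a) for a ≥ 0. Since B_t ~ N(0, t), P(B_t ≥ 0.7) = 1 − Φ(0.7/√t) = 1 − Φ(0.7/√19.46) = 1 − Φ(0.1587). So
  P(M_{19.46} ≥ 0.7) = 2(1 − Φ(0.1587)) ≈ 0.8739.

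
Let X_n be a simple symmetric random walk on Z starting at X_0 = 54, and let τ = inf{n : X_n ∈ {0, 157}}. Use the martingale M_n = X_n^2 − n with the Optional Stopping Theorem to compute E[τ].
E[τ] = 5562

M_n = X_n^2 − n is a martingale (since E[X_{n+1}^2 | F_n] = X_n^2 + 1). By OST (τ has finite mean in a bounded region), E[M_τ] = E[M_0] = X_0^2 − 0 = 54^2 = 2916. Also E[M_τ] = E[X_τ^2] − E[τ]. The walk exits at 0 or 157, with P(hit 157 first) = 54/157, so E[X_τ^2] = 157^2 · 54/157 + 0 = 8478. Thus E[τ] = E[X_τ^2] − E[M_τ] = 8478 − 2916 = 5562 = 54(157 − 54) = 5562.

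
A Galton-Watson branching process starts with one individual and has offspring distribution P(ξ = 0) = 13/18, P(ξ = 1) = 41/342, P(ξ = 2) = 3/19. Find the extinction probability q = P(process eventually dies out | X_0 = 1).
q = 1

Mean offspring μ = 0·13/18 + 1·41/342 + 2·3/19 = 149/342 ≤ 1. For μ ≤ 1 with offspring not concentrated at 1, the Galton-Watson process goes extinct almost surely, so q = 1.
(Algebraic check: The pgf is f(s) = 13/18 + 41/342·s + 3/19·s². The extinction probability q is the smallest fixed point of f in [0, 1]. Setting s = f(s):
  3/19·s² + (41/342 − 1)·s + 13/18 = 0
  3/19·s² − (13/18 + 3/19)·s + 13/18 = 0
which factors as (s − 1)·(3/19·s − 13/18) = 0, giving roots s = 1 and s = (13/18)/(3/19) = 247/54. Since 247/54 ≥ 1, the smallest root in [0, 1] is s = 1.)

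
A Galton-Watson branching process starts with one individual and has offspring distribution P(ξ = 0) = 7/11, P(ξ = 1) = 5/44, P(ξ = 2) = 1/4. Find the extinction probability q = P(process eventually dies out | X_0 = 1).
q = 1

Mean offspring μ = 0·7/11 + 1·5/44 + 2·1/4 = 27/44 ≤ 1. For μ ≤ 1 with offspring not concentrated at 1, the Galton-Watson process goes extinct almost surely, so q = 1.
(Algebraic check: The pgf is f(s) = 7/11 + 5/44·s + 1/4·s². The extinction probability q is the smallest fixed point of f in [0, 1]. Setting s = f(s):
  1/4·s² + (5/44 − 1)·s + 7/11 = 0
  1/4·s² − (7/11 + 1/4)·s + 7/11 = 0
which factors as (s − 1)·(1/4·s − 7/11) = 0, giving roots s = 1 and s = (7/11)/(1/4) = 28/11. Since 28/11 ≥ 1, the smallest root in [0, 1] is s = 1.)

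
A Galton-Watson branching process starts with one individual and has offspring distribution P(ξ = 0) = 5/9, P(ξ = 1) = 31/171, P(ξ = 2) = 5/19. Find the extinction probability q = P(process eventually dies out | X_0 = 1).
q = 1

Mean offspring μ = 0·5/9 + 1·31/171 + 2·5/19 = 121/171 ≤ 1. For μ ≤ 1 with offspring not concentrated at 1, the Galton-Watson process goes extinct almost surely, so q = 1.
(Algebraic check: The pgf is f(s) = 5/9 + 31/171·s + 5/19·s². The extinction probability q is the smallest fixed point of f in [0, 1]. Setting s = f(s):
  5/19·s² + (31/171 − 1)·s + 5/9 = 0
  5/19·s² − (5/9 + 5/19)·s + 5/9 = 0
which factors as (s − 1)·(5/19·s − 5/9) = 0, giving roots s = 1 and s = (5/9)/(5/19) = 19/9. Since 19/9 ≥ 1, the smallest root in [0, 1] is s = 1.)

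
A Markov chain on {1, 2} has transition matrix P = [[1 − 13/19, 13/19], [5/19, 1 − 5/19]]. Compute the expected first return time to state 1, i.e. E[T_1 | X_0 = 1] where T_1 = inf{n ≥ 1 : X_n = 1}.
E[T_1 | X_0 = 1] = 1/π_1 = 18/5

For an irreducible recurrent Markov chain with stationary distribution π, E[T_i | X_0 = i] = 1/π_i (Kac's formula). Here π_1 = (5/19)/(13/19 + 5/19) = (5/19)/(18/19) = 5/18, so E[T_1 | X_0 = 1] = 1/π_1 = (13/19 + 5/19)/(5/19) = (18/19)/(5/19) = 18/5.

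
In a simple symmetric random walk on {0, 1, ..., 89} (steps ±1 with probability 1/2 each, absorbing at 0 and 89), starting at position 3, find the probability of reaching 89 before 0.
P(hit 89 before 0) = 3/89

Let u_k = P(hit 89 before 0 | start at k). Then u_0 = 0, u_89 = 1, and u_k = u_{k-1}/2 + u_{k+1}/2 for 1 ≤ k ≤ 88. This harmonic recurrence is solved by u_k = k/89, giving u_3 = 3/89.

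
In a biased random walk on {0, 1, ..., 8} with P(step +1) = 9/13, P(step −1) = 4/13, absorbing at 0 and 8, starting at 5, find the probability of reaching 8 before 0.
P(hit 8 before 0) = (1 − (4/9)^5) / (1 − (4/9)^8) = 8460045/8596237

Let u_k denote P(reach 8 before 0 | start at k). Boundary: u_0 = 0, u_8 = 1. Recurrence: u_k = 9/13·u_{k+1} + 4/13·u_{k-1} for 1 ≤ k ≤ 7. Try u_k = A + B·r^k with r = q/p = (4/13)/(9/13) = 4/9. Substitution satisfies the recurrence; boundary conditions give:
  u_k = (1 − r^k) / (1 − r^N) = (1 − (4/9)^5) / (1 − (4/9)^8) = 8460045/8596237.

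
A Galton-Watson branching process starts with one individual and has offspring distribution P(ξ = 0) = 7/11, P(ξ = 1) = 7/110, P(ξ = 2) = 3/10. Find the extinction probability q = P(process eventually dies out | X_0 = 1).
q = 1

Mean offspring μ = 0·7/11 + 1·7/110 + 2·3/10 = 73/110 ≤ 1. For μ ≤ 1 with offspring not concentrated at 1, the Galton-Watson process goes extinct almost surely, so q = 1.
(Algebraic check: The pgf is f(s) = 7/11 + 7/110·s + 3/10·s². The extinction probability q is the smallest fixed point of f in [0, 1]. Setting s = f(s):
  3/10·s² + (7/110 − 1)·s + 7/11 = 0
  3/10·s² − (7/11 + 3/10)·s + 7/11 = 0
which factors as (s − 1)·(3/10·s − 7/11) = 0, giving roots s = 1 and s = (7/11)/(3/10) = 70/33. Since 70/33 ≥ 1, the smallest root in [0, 1] is s = 1.)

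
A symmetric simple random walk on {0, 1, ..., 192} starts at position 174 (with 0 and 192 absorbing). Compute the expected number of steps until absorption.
E[τ | X_0 = 174] = 3132

Let v_k = E[τ | X_0 = k]. Boundary: v_0 = v_192 = 0. Recurrence: v_k = 1 + (v_{k-1} + v_{k+1})/2 for 1 ≤ k ≤ 191. The particular solution to v_k − (v_{k-1} + v_{k+1})/2 = 1 is v_k = −k^2. Adding homogeneous solution A + B k and matching boundaries gives v_k = k (192 − k). Substituting k = 174: v_174 = 174 · 18 = 3132.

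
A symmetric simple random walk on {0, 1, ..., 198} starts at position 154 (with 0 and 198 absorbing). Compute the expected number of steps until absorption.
E[τ | X_0 = 154] = 6776

Let v_k = E[τ | X_0 = k]. Boundary: v_0 = v_198 = 0. Recurrence: v_k = 1 + (v_{k-1} + v_{k+1})/2 for 1 ≤ k ≤ 197. The particular solution to v_k − (v_{k-1} + v_{k+1})/2 = 1 is v_k = −k^2. Adding homogeneous solution A + B k and matching boundaries gives v_k = k (198 − k). Substituting k = 154: v_154 = 154 · 44 = 6776.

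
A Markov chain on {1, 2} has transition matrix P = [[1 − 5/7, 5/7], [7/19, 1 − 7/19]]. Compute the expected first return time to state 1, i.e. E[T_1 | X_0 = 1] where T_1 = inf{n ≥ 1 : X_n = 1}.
E[T_1 | X_0 = 1] = 1/π_1 = 144/49

For an irreducible recurrent Markov chain with stationary distribution π, E[T_i | X_0 = i] = 1/π_i (Kac's formula). Here π_1 = (7/19)/(5/7 + 7/19) = (7/19)/(144/133) = 49/144, so E[T_1 | X_0 = 1] = 1/π_1 = (5/7 + 7/19)/(7/19) = (144/133)/(7/19) = 144/49.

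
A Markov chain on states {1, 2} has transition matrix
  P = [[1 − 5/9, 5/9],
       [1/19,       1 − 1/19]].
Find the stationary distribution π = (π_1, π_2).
π_1 = 9/104, π_2 = 95/104

Solve πP = π with π_1 + π_2 = 1. From πP = π: π_1 · (1 − 5/9) + π_2 · 1/19 = π_1 ⇒ π_2 · 1/19 = π_1 · 5/9 ⇒ π_2/π_1 = (5/9)/(1/19) = 95/9. Together with π_1 + π_2 = 1:
  π_1 = (1/19)/(5/9 + 1/19) = (1/19)/(104/171) = 9/104,
  π_2 = (5/9)/(5/9 + 1/19) = (5/9)/(104/171) = 95/104.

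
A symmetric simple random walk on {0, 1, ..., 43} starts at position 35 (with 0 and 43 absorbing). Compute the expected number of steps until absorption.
E[τ | X_0 = 35] = 280

Let v_k = E[τ | X_0 = k]. Boundary: v_0 = v_43 = 0. Recurrence: v_k = 1 + (v_{k-1} + v_{k+1})/2 for 1 ≤ k ≤ 42. The particular solution to v_k − (v_{k-1} + v_{k+1})/2 = 1 is v_k = −k^2. Adding homogeneous solution A + B k and matching boundaries gives v_k = k (43 − k). Substituting k = 35: v_35 = 35 · 8 = 280.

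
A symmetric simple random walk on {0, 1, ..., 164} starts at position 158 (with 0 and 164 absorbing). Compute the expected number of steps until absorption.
E[τ | X_0 = 158] = 948

Let v_k = E[τ | X_0 = k]. Boundary: v_0 = v_164 = 0. Recurrence: v_k = 1 + (v_{k-1} + v_{k+1})/2 for 1 ≤ k ≤ 163. The particular solution to v_k − (v_{k-1} + v_{k+1})/2 = 1 is v_k = −k^2. Adding homogeneous solution A + B k and matching boundaries gives v_k = k (164 − k). Substituting k = 158: v_158 = 158 · 6 = 948.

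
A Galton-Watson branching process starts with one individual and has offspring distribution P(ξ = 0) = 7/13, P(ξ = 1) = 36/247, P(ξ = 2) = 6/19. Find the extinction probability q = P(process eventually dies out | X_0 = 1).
q = 1

Mean offspring μ = 0·7/13 + 1·36/247 + 2·6/19 = 192/247 ≤ 1. For μ ≤ 1 with offspring not concentrated at 1, the Galton-Watson process goes extinct almost surely, so q = 1.
(Algebraic check: The pgf is f(s) = 7/13 + 36/247·s + 6/19·s². The extinction probability q is the smallest fixed point of f in [0, 1]. Setting s = f(s):
  6/19·s² + (36/247 − 1)·s + 7/13 = 0
  6/19·s² − (7/13 + 6/19)·s + 7/13 = 0
which factors as (s − 1)·(6/19·s − 7/13) = 0, giving roots s = 1 and s = (7/13)/(6/19) = 133/78. Since 133/78 ≥ 1, the smallest root in [0, 1] is s = 1.)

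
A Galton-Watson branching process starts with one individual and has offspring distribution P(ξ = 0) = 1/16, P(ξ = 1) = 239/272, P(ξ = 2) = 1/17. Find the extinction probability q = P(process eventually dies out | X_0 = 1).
q = 1

Mean offspring μ = 0·1/16 + 1·239/272 + 2·1/17 = 271/272 ≤ 1. For μ ≤ 1 with offspring not concentrated at 1, the Galton-Watson process goes extinct almost surely, so q = 1.
(Algebraic check: The pgf is f(s) = 1/16 + 239/272·s + 1/17·s². The extinction probability q is the smallest fixed point of f in [0, 1]. Setting s = f(s):
  1/17·s² + (239/272 − 1)·s + 1/16 = 0
  1/17·s² − (1/16 + 1/17)·s + 1/16 = 0
which factors as (s − 1)·(1/17·s − 1/16) = 0, giving roots s = 1 and s = (1/16)/(1/17) = 17/16. Since 17/16 ≥ 1, the smallest root in [0, 1] is s = 1.)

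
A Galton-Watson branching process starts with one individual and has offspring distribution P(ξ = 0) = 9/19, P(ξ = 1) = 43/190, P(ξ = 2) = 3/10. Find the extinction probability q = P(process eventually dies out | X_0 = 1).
q = 1

Mean offspring μ = 0·9/19 + 1·43/190 + 2·3/10 = 157/190 ≤ 1. For μ ≤ 1 with offspring not concentrated at 1, the Galton-Watson process goes extinct almost surely, so q = 1.
(Algebraic check: The pgf is f(s) = 9/19 + 43/190·s + 3/10·s². The extinction probability q is the smallest fixed point of f in [0, 1]. Setting s = f(s):
  3/10·s² + (43/190 − 1)·s + 9/19 = 0
  3/10·s² − (9/19 + 3/10)·s + 9/19 = 0
which factors as (s − 1)·(3/10·s − 9/19) = 0, giving roots s = 1 and s = (9/19)/(3/10) = 30/19. Since 30/19 ≥ 1, the smallest root in [0, 1] is s = 1.)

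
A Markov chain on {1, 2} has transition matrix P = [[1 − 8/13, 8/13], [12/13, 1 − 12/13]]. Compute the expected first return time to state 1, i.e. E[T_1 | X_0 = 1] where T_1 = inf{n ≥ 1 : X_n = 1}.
E[T_1 | X_0 = 1] = 1/π_1 = 5/3

For an irreducible recurrent Markov chain with stationary distribution π, E[T_i | X_0 = i] = 1/π_i (Kac's formula). Here π_1 = (12/13)/(8/13 + 12/13) = (12/13)/(20/13) = 3/5, so E[T_1 | X_0 = 1] = 1/π_1 = (8/13 + 12/13)/(12/13) = (20/13)/(12/13) = 5/3.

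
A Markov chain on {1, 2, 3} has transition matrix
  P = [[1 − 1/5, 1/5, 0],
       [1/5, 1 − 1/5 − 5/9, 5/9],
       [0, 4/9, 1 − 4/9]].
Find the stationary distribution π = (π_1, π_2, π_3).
π = (4/13, 4/13, 5/13)

This is a birth-death chain on three states, which satisfies detailed balance: π_1 · P_{12} = π_2 · P_{21} and π_2 · P_{23} = π_3 · P_{32}.
From π_1 · 1/5 = π_2 · 1/5: π_2/π_1 = (1/5)/(1/5) = 1.
From π_2 · 5/9 = π_3 · 4/9: π_3/π_2 = (5/9)/(4/9) = 5/4.
Take π_1 proportional to 1; then unnormalized π = (1, 1, 5/4). Normalize by dividing by the sum 13/4:
  π = (4/13, 4/13, 5/13).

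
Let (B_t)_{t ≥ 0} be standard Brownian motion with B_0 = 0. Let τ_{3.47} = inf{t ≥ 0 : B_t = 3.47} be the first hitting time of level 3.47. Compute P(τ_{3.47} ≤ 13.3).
P(τ_{3.47} ≤ 13.3) = 2(1 − Φ(3.47/√13.3)) = 2(1 − Φ(0.9515)) ≈ 0.3414

By the reflection principle for standard BM, P(τ_b ≤ t) = 2 · P(B_t ≥ b). Since B_t ~ N(0, t), P(B_t ≥ 3.47) = 1 − Φ(3.47/√t) = 1 − Φ(3.47/√13.3) = 1 − Φ(0.9515) ≈ 0.17068. Doubling: P(τ_{3.47} ≤ 13.3) ≈ 2 · 0.17068 = 0.34136 ≈ 0.3414.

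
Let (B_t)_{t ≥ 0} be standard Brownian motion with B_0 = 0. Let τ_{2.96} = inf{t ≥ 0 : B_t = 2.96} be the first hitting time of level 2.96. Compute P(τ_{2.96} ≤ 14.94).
P(τ_{2.96} ≤ 14.94) = 2(1 − Φ(2.96/√14.94)) = 2(1 − Φ(0.7658)) ≈ 0.4438

By the reflection principle for standard BM, P(τ_b ≤ t) = 2 · P(B_t ≥ b). Since B_t ~ N(0, t), P(B_t ≥ 2.96) = 1 − Φ(2.96/√t) = 1 − Φ(2.96/√14.94) = 1 − Φ(0.7658) ≈ 0.22190. Doubling: P(τ_{2.96} ≤ 14.94) ≈ 2 · 0.22190 = 0.44380 ≈ 0.4438.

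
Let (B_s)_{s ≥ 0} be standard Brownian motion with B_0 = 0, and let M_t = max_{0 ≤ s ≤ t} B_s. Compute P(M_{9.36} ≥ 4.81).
P(M_{9.36} ≥ 4.81) = 2·P(B_{9.36} ≥ 4.81) = 2(1 − Φ(4.81/√9.36)) ≈ 0.1159

By the reflection principle for Brownian motion, P(M_t ≥ a) = 2 · P(B_t ≥ a) for a ≥ 0. Since B_t ~ N(0, t), P(B_t ≥ 4.81) = 1 − Φ(4.81/√t) = 1 − Φ(4.81/√9.36) = 1 − Φ(1.5722). So
  P(M_{9.36} ≥ 4.81) = 2(1 − Φ(1.5722)) ≈ 0.1159.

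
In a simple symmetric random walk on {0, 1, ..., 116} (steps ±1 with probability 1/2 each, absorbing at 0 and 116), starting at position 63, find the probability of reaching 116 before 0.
P(hit 116 before 0) = 63/116

Let u_k = P(hit 116 before 0 | start at k). Then u_0 = 0, u_116 = 1, and u_k = u_{k-1}/2 + u_{k+1}/2 for 1 ≤ k ≤ 115. This harmonic recurrence is solved by u_k = k/116, giving u_63 = 63/116.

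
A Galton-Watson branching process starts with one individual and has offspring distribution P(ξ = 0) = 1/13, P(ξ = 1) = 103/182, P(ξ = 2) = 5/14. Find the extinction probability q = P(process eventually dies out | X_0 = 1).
q = 14/65

The pgf is f(s) = 1/13 + 103/182·s + 5/14·s². The extinction probability q is the smallest fixed point of f in [0, 1]. Setting s = f(s):
  5/14·s² + (103/182 − 1)·s + 1/13 = 0
  5/14·s² − (1/13 + 5/14)·s + 1/13 = 0
which factors as (s − 1)·(5/14·s − 1/13) = 0, giving roots s = 1 and s = (1/13)/(5/14) = 14/65.
Mean offspring μ = 103/182 + 2·5/14 = 233/182 > 1 (supercritical), so q < 1. The extinction probability is the smaller root: q = (1/13)/(5/14) = 14/65.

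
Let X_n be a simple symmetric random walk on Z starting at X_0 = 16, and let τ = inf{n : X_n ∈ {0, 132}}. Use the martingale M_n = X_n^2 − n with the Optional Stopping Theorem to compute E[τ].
E[τ] = 1856

M_n = X_n^2 − n is a martingale (since E[X_{n+1}^2 | F_n] = X_n^2 + 1). By OST (τ has finite mean in a bounded region), E[M_τ] = E[M_0] = X_0^2 − 0 = 16^2 = 256. Also E[M_τ] = E[X_τ^2] − E[τ]. The walk exits at 0 or 132, with P(hit 132 first) = 16/132, so E[X_τ^2] = 132^2 · 16/132 + 0 = 2112. Thus E[τ] = E[X_τ^2] − E[M_τ] = 2112 − 256 = 1856 = 16(132 − 16) = 1856.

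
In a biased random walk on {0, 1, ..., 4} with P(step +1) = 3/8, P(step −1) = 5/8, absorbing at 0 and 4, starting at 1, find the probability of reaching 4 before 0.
P(hit 4 before 0) = (1 − (5/3)^1) / (1 − (5/3)^4) = 27/272

Let u_k denote P(reach 4 before 0 | start at k). Boundary: u_0 = 0, u_4 = 1. Recurrence: u_k = 3/8·u_{k+1} + 5/8·u_{k-1} for 1 ≤ k ≤ 3. Try u_k = A + B·r^k with r = q/p = (5/8)/(3/8) = 5/3. Substitution satisfies the recurrence; boundary conditions give:
  u_k = (1 − r^k) / (1 − r^N) = (1 − (5/3)^1) / (1 − (5/3)^4) = 27/272.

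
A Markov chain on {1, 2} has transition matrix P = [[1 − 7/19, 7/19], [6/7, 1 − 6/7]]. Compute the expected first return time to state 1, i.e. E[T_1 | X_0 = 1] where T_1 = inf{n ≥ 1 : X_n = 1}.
E[T_1 | X_0 = 1] = 1/π_1 = 163/114

For an irreducible recurrent Markov chain with stationary distribution π, E[T_i | X_0 = i] = 1/π_i (Kac's formula). Here π_1 = (6/7)/(7/19 + 6/7) = (6/7)/(163/133) = 114/163, so E[T_1 | X_0 = 1] = 1/π_1 = (7/19 + 6/7)/(6/7) = (163/133)/(6/7) = 163/114.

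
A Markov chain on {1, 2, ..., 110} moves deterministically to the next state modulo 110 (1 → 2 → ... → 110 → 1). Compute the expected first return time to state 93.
E[T_93 | X_0 = 93] = 110

The chain cycles deterministically, so starting at state 93 it returns in exactly 110 steps. Equivalently, the stationary distribution is uniform π_j = 1/110 for every state j, so by Kac's formula E[T_93] = 1/π_93 = 110.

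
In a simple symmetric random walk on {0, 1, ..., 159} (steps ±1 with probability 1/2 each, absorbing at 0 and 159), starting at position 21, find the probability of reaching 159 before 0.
P(hit 159 before 0) = 21/159 = 7/53

Let u_k = P(hit 159 before 0 | start at k). Then u_0 = 0, u_159 = 1, and u_k = u_{k-1}/2 + u_{k+1}/2 for 1 ≤ k ≤ 158. This harmonic recurrence is solved by u_k = k/159, giving u_21 = 21/159 = 7/53.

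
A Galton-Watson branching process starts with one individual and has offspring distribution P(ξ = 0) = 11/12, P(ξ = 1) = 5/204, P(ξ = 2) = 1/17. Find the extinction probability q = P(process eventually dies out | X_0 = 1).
q = 1

Mean offspring μ = 0·11/12 + 1·5/204 + 2·1/17 = 29/204 ≤ 1. For μ ≤ 1 with offspring not concentrated at 1, the Galton-Watson process goes extinct almost surely, so q = 1.
(Algebraic check: The pgf is f(s) = 11/12 + 5/204·s + 1/17·s². The extinction probability q is the smallest fixed point of f in [0, 1]. Setting s = f(s):
  1/17·s² + (5/204 − 1)·s + 11/12 = 0
  1/17·s² − (11/12 + 1/17)·s + 11/12 = 0
which factors as (s − 1)·(1/17·s − 11/12) = 0, giving roots s = 1 and s = (11/12)/(1/17) = 187/12. Since 187/12 ≥ 1, the smallest root in [0, 1] is s = 1.)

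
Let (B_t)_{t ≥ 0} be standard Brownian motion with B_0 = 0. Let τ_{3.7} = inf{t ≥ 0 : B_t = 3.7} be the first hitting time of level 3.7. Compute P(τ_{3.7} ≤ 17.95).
P(τ_{3.7} ≤ 17.95) = 2(1 − Φ(3.7/√17.95)) = 2(1 − Φ(0.8733)) ≈ 0.3825

By the reflection principle for standard BM, P(τ_b ≤ t) = 2 · P(B_t ≥ b). Since B_t ~ N(0, t), P(B_t ≥ 3.7) = 1 − Φ(3.7/√t) = 1 − Φ(3.7/√17.95) = 1 − Φ(0.8733) ≈ 0.19125. Doubling: P(τ_{3.7} ≤ 17.95) ≈ 2 · 0.19125 = 0.38250 ≈ 0.3825.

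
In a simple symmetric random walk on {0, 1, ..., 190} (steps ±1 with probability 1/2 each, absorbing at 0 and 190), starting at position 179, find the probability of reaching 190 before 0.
P(hit 190 before 0) = 179/190

Let u_k = P(hit 190 before 0 | start at k). Then u_0 = 0, u_190 = 1, and u_k = u_{k-1}/2 + u_{k+1}/2 for 1 ≤ k ≤ 189. This harmonic recurrence is solved by u_k = k/190, giving u_179 = 179/190.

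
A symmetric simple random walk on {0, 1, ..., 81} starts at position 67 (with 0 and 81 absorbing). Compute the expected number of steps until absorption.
E[τ | X_0 = 67] = 938

Let v_k = E[τ | X_0 = k]. Boundary: v_0 = v_81 = 0. Recurrence: v_k = 1 + (v_{k-1} + v_{k+1})/2 for 1 ≤ k ≤ 80. The particular solution to v_k − (v_{k-1} + v_{k+1})/2 = 1 is v_k = −k^2. Adding homogeneous solution A + B k and matching boundaries gives v_k = k (81 − k). Substituting k = 67: v_67 = 67 · 14 = 938.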